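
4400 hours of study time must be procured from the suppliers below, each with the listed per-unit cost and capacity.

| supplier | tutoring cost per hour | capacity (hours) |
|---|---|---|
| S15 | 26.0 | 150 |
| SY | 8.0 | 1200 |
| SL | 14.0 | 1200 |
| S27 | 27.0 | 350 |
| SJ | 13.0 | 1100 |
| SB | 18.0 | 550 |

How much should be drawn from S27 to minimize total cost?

Fill from the cheapest supplier first.
SY at 8.0: take all 1200 hours — 3200 still needed.
Take 1100 from SJ at 13.0 — need 2100 more.
SL at 14.0: take all 1200 hours — 900 still needed.
SB (18.0): use full 550 — 350 hours to go.
Take 150 from S15 at 26.0 — need 200 more.
Take 200 from S27 at 27.0 to finish.

200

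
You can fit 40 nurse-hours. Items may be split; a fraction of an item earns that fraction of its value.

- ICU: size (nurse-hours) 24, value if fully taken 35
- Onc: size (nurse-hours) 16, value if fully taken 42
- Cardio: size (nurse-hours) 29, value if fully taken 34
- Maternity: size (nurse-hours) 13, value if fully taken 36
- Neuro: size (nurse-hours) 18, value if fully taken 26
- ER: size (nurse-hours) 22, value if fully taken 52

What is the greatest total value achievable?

104

Best value per unit of size first: Maternity 36/13≈2.77, Onc 42/16≈2.62, ER 52/22≈2.36, ICU 35/24≈1.46, Neuro 26/18≈1.44, Cardio 34/29≈1.17.
Take all of Maternity (13 nurse-hours, value 36) → 27 nurse-hours left.
Take all of Onc (16 nurse-hours, value 42) → 11 nurse-hours left.
Fill the last 11 nurse-hours with part of ER: 11/22 of it earns 26.
Total value = 104.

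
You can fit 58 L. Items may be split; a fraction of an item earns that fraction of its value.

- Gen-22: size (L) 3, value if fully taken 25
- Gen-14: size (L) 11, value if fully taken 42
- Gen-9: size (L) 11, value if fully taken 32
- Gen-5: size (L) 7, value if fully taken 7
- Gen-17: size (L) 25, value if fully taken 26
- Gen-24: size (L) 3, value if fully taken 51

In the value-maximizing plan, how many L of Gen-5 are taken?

5

Rank by value-to-size ratio: Gen-24 51/3≈17, Gen-22 25/3≈8.33, Gen-14 42/11≈3.82, Gen-9 32/11≈2.91, Gen-17 26/25≈1.04, Gen-5 7/7≈1.
All 3 L of Gen-24 fit (value 51) → 55 remain.
All 3 L of Gen-22 fit (value 25) → 52 remain.
Take all of Gen-14 (11 L, value 42) → 41 L left.
Gen-9: take in full, 11 L for value 32 → 30 left.
All 25 L of Gen-17 fit (value 26) → 5 remain.
5 L left: a 5/7 share of Gen-5 gives 7×5/7 = 5.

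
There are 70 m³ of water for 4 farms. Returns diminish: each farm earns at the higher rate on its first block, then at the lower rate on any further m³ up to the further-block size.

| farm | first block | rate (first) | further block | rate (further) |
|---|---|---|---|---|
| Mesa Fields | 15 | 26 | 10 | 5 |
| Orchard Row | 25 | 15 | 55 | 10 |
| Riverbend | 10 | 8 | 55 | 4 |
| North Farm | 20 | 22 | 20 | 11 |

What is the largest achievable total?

Treat each block as its own option and order by rate: Mesa Fields/first 26 > North Farm/first 22 > Orchard Row/first 15 > North Farm/second 11 > Orchard Row/second 10 > Riverbend/first 8 > Mesa Fields/second 5 > Riverbend/second 4.
Mesa Fields/first (26): +15 — 55 left.
North Farm/first (22): +20 — 35 left.
Orchard Row/first (15): +25 — 10 left.
North Farm/second: +10 of 20 at 11; pool empty.
Total = 26×15 + 22×20 + 15×25 + 11×10 = 1315.

1315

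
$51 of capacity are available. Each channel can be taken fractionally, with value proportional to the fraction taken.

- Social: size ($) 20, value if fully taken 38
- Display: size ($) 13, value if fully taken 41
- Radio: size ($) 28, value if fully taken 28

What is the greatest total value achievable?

Sort by value density: Display 41/13≈3.15, Social 38/20≈1.9, Radio 28/28≈1.
Display: take in full, 13 $ for value 41 ; 38 left.
Social: take in full, 20 $ for value 38 ; 18 left.
Only 18 $ remain; take 18/28 of Radio for value 28×18/28 = 18.
Total value = 97.

97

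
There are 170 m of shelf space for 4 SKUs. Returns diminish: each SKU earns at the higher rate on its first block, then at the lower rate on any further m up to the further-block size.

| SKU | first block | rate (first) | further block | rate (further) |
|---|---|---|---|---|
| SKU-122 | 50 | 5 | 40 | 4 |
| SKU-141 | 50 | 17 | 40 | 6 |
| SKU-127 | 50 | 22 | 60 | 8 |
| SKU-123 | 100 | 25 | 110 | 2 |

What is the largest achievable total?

3940

Rank every tier by rate: SKU-123/tier1 25 > SKU-127/tier1 22 > SKU-141/tier1 17 > SKU-127/tier2 8 > SKU-141/tier2 6 > SKU-122/tier1 5 > SKU-122/tier2 4 > SKU-123/tier2 2.
SKU-123/tier1 (25): +100 ; 70 left.
SKU-127 tier1 at 22: fill all 50 ; 20 left.
20 remain; put them into SKU-141 tier1 at 17.
Total = 25×100 + 22×50 + 17×20 = 3940.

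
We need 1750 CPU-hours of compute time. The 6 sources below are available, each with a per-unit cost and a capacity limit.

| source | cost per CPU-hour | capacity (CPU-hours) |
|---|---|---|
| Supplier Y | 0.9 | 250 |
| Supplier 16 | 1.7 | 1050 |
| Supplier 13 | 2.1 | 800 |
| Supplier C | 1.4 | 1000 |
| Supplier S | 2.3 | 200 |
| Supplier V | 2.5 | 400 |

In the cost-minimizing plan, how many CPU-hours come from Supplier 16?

500

Cheapest first:
Supplier Y (0.9): use full 250 → 1500 CPU-hours to go.
Take 1000 from Supplier C at 1.4 → need 500 more.
Supplier 16 at 1.7: take 500 of its 1050 → requirement met.
Supplier 13, Supplier S, Supplier V: unused.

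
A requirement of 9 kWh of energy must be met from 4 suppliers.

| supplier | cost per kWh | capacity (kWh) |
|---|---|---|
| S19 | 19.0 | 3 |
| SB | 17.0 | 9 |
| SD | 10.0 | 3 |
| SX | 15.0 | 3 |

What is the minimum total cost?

Cheapest first:
SD (10.0): use full 3 ; 6 kWh to go.
SX (15.0): use full 3 ; 3 kWh to go.
SB at 17.0: take 3 of its 9 ; requirement met.
S19: unused.
Cost = 3×10.0 + 3×15.0 + 3×17.0 = 126.

126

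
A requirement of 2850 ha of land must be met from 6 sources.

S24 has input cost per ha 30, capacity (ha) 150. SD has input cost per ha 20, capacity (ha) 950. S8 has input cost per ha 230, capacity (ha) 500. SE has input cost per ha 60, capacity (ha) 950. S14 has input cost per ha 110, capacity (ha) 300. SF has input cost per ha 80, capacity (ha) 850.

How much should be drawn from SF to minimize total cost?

Use sources in increasing cost order.
Take 950 from SD at 20 — need 1900 more.
Take 150 from S24 at 30 — need 1750 more.
Take 950 from SE at 60 — need 800 more.
SF at 80: take 800 of its 850 — requirement met.
S14, S8: unused.

800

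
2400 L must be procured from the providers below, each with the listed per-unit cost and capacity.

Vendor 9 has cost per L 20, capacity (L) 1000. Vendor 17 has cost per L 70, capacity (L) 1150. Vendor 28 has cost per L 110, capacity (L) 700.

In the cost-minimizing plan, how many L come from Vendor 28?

Cheapest first:
Vendor 9 at 20: take all 1000 L → 1400 still needed.
Vendor 17 at 70: take all 1150 L → 250 still needed.
Vendor 28 (110): take the remaining 250 → done.

250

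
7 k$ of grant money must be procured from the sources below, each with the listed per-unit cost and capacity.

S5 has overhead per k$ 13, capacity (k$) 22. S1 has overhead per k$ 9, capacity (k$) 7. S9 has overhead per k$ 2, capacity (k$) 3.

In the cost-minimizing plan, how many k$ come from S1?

4

Fill from the cheapest source first.
S9 (2): use full 3 ; 4 k$ to go.
S1 at 9: take 4 of its 7 ; requirement met.
S5: unused.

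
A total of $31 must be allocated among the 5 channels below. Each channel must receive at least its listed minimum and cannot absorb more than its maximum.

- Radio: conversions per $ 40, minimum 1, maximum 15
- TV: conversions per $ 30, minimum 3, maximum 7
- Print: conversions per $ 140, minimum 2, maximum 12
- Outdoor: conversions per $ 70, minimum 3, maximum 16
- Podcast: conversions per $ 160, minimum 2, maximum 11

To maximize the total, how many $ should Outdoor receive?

4

Meeting every minimum uses 1+3+2+3+2 = 11 $, leaving 20.
Order the channels by conversions per $: Podcast 160 > Print 140 > Outdoor 70 > Radio 40 > TV 30.
Podcast takes 9 more to reach its cap of 11 — 11 left.
Give Print 10 more to hit its cap of 12 — 1 left.
Only 1 left; Outdoor takes them to reach 4.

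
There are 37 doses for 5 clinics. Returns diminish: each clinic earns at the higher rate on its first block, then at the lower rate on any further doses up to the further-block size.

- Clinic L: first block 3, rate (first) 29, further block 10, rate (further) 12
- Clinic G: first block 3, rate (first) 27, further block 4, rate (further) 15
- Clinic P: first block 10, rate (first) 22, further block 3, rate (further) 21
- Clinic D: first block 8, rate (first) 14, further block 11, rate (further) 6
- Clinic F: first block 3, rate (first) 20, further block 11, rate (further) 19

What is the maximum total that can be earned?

Treat each block as its own option and order by rate: Clinic L/tier1 29 > Clinic G/tier1 27 > Clinic P/tier1 22 > Clinic P/tier2 21 > Clinic F/tier1 20 > Clinic F/tier2 19 > Clinic G/tier2 15 > Clinic D/tier1 14 > Clinic L/tier2 12 > Clinic D/tier2 6.
Clinic L tier1 at 29: fill all 3 — 34 left.
Clinic G/tier1 (27): +3 — 31 left.
Fill Clinic P tier1 block (10 at 22) — 21 left.
Clinic P tier2 at 21: fill all 3 — 18 left.
Fill Clinic F tier1 block (3 at 20) — 15 left.
Clinic F/tier2 (19): +11 — 4 left.
Clinic G/tier2 (15): +4 — 0 left.
Total = 29×3 + 27×3 + 22×10 + 21×3 + 20×3 + 19×11 + 15×4 = 780.

780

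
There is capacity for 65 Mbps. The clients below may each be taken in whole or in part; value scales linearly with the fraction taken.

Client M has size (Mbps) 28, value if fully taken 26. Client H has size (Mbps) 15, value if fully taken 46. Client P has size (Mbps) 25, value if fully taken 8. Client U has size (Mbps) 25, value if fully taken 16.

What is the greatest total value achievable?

Best value per unit of size first: Client H 46/15≈3.07, Client M 26/28≈0.929, Client U 16/25≈0.64, Client P 8/25≈0.32.
Take all of Client H (15 Mbps, value 46) ; 50 Mbps left.
Client M: take in full, 28 Mbps for value 26 ; 22 left.
Only 22 Mbps remain; take 22/25 of Client U for value 16×22/25 = 14.08.
Total value = 86.08.

86.08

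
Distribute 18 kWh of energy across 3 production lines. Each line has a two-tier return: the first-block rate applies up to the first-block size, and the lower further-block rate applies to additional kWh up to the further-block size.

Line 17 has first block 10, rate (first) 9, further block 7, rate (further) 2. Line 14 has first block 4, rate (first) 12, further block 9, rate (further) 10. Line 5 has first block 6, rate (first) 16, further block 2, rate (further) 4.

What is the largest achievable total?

Treat each block as its own option and order by rate: Line 5/tier1 16 > Line 14/tier1 12 > Line 14/tier2 10 > Line 17/tier1 9 > Line 5/tier2 4 > Line 17/tier2 2.
Fill Line 5 tier1 block (6 at 16) ; 12 left.
Fill Line 14 tier1 block (4 at 12) ; 8 left.
Line 14 tier2 at 10: only 8 left, fill 8.
Total = 16×6 + 12×4 + 10×8 = 224.

224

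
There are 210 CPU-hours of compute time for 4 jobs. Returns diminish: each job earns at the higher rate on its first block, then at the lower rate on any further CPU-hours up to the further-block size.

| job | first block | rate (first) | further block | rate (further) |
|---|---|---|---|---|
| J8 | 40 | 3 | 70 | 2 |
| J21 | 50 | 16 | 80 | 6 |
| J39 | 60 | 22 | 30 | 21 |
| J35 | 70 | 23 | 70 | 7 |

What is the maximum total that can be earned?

Rank every tier by rate: J35/first 23 > J39/first 22 > J39/second 21 > J21/first 16 > J35/second 7 > J21/second 6 > J8/first 3 > J8/second 2.
J35/first (23): +70 → 140 left.
J39/first (22): +60 → 80 left.
J39 second at 21: fill all 30 → 50 left.
J21 first at 16: fill all 50 → 0 left.
Total = 23×70 + 22×60 + 21×30 + 16×50 = 4360.

4360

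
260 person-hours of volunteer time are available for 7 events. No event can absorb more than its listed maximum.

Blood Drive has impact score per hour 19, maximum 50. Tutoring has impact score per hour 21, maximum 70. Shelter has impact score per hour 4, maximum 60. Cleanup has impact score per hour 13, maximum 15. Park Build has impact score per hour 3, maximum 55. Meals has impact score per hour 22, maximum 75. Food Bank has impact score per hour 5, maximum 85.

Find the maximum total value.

Highest impact score per hour first: Meals 22 > Tutoring 21 > Blood Drive 19 > Cleanup 13 > Food Bank 5 > Shelter 4 > Park Build 3.
Meals takes 75 to reach its cap of 75 ; 185 left.
Give Tutoring 70 to hit its cap of 70 ; 115 left.
Blood Drive takes 50 to reach its cap of 50 ; 65 left.
Cleanup: +15 to 15 (cap) ; 50 left.
Food Bank has room for 85 but only 50 remain, so it gets 50.
Total = 19×50 + 21×70 + 13×15 + 22×75 + 5×50 = 4515.

4515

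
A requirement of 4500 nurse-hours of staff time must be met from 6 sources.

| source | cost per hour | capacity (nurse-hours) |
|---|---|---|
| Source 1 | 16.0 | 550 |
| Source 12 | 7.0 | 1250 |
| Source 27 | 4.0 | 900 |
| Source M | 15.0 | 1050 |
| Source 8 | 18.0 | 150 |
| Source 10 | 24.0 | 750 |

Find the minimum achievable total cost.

54000

Use sources in increasing cost order.
Source 27 (4.0): use full 900 ; 3600 nurse-hours to go.
Source 12 (7.0): use full 1250 ; 2350 nurse-hours to go.
Source M (15.0): use full 1050 ; 1300 nurse-hours to go.
Source 1 at 16.0: take all 550 nurse-hours ; 750 still needed.
Take 150 from Source 8 at 18.0 ; need 600 more.
Take 600 from Source 10 at 24.0 to finish.
Cost = 900×4.0 + 1250×7.0 + 1050×15.0 + 550×16.0 + 150×18.0 + 600×24.0 = 54000.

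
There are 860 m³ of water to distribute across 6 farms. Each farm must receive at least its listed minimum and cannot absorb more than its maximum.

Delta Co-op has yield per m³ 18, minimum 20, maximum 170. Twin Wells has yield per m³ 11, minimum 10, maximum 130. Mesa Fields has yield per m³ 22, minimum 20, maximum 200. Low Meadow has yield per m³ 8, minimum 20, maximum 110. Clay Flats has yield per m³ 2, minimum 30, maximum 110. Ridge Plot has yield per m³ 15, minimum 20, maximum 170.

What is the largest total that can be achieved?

Meeting every minimum uses 20+10+20+20+30+20 = 120 m³, leaving 740.
Order the farms by yield per m³: Mesa Fields 22 > Delta Co-op 18 > Ridge Plot 15 > Twin Wells 11 > Low Meadow 8 > Clay Flats 2.
Give Mesa Fields 180 more to hit its cap of 200 ; 560 left.
Delta Co-op takes 150 more to reach its cap of 170 ; 410 left.
Give Ridge Plot 150 more to hit its cap of 170 ; 260 left.
Give Twin Wells 120 more to hit its cap of 130 ; 140 left.
Give Low Meadow 90 more to hit its cap of 110 ; 50 left.
Clay Flats: +50 (room for 80) → 80. Pool exhausted.
Total = 18×170 + 11×130 + 22×200 + 8×110 + 2×80 + 15×170 = 12480.

12480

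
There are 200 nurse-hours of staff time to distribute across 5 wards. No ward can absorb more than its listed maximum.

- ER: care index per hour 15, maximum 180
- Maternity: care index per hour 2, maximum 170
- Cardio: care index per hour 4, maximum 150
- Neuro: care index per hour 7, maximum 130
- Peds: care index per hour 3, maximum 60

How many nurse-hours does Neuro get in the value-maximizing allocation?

Rank by care index per hour: ER 15 > Neuro 7 > Cardio 4 > Peds 3 > Maternity 2.
ER takes 180 to reach its cap of 180 → 20 left.
Neuro: +20 (room for 130) → 20. Pool exhausted.

20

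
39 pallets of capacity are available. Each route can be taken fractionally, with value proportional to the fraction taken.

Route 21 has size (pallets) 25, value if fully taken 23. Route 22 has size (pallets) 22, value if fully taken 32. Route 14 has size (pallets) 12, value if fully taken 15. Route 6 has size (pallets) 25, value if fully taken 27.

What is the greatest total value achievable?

Rank by value-to-size ratio: Route 22 32/22≈1.45, Route 14 15/12≈1.25, Route 6 27/25≈1.08, Route 21 23/25≈0.92.
All 22 pallets of Route 22 fit (value 32) → 17 remain.
Take all of Route 14 (12 pallets, value 15) → 5 pallets left.
5 pallets left: a 5/25 share of Route 6 gives 27×5/25 = 5.4.
Total value = 52.4.

52.4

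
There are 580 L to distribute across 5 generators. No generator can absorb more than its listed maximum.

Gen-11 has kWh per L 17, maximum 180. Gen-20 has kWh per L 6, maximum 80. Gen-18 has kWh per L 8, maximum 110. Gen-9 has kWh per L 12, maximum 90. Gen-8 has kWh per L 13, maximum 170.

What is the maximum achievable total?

Highest kWh per L first: Gen-11 17 > Gen-8 13 > Gen-9 12 > Gen-18 8 > Gen-20 6.
Gen-11: +180 to 180 (cap) → 400 left.
Gen-8 takes 170 to reach its cap of 170 → 230 left.
Gen-9 takes 90 to reach its cap of 90 → 140 left.
Gen-18: +110 to 110 (cap) → 30 left.
Gen-20: +30 (room for 80) → 30. Pool exhausted.
Total = 17×180 + 6×30 + 8×110 + 12×90 + 13×170 = 7410.

7410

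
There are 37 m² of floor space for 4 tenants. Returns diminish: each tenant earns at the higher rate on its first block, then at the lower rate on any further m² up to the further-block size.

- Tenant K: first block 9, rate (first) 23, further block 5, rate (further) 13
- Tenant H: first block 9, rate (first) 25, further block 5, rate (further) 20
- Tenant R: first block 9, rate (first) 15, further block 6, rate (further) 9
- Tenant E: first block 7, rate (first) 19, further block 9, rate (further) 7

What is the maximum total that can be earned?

770

Order all 8 blocks by rate: Tenant H/T1 25 > Tenant K/T1 23 > Tenant H/T2 20 > Tenant E/T1 19 > Tenant R/T1 15 > Tenant K/T2 13 > Tenant R/T2 9 > Tenant E/T2 7.
Tenant H/T1 (25): +9 — 28 left.
Tenant K T1 at 23: fill all 9 — 19 left.
Tenant H T2 at 20: fill all 5 — 14 left.
Tenant E T1 at 19: fill all 7 — 7 left.
Tenant R/T1: +7 of 9 at 15; pool empty.
Total = 25×9 + 23×9 + 20×5 + 19×7 + 15×7 = 770.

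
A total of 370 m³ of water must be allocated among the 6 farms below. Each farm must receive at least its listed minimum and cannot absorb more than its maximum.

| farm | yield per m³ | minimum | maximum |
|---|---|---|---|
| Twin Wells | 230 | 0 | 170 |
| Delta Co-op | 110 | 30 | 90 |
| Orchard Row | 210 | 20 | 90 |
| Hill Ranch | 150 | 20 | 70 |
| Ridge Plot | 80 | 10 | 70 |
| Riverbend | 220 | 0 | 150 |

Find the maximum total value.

76800

Meeting every minimum uses 0+30+20+20+10+0 = 80 m³, leaving 290.
Highest yield per m³ first: Twin Wells 230 > Riverbend 220 > Orchard Row 210 > Hill Ranch 150 > Delta Co-op 110 > Ridge Plot 80.
Twin Wells: +170 to 170 (cap) → 120 left.
Riverbend: +120 (room for 150) → 120. Pool exhausted.
Total = 230×170 + 110×30 + 210×20 + 150×20 + 80×10 + 220×120 = 76800.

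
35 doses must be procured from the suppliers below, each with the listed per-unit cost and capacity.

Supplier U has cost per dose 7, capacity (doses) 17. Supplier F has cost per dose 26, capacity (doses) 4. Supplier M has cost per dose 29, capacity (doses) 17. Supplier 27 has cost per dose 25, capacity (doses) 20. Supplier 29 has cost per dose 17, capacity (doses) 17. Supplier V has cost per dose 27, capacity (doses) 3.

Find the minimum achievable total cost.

Cheapest first:
Take 17 from Supplier U at 7 ; need 18 more.
Supplier 29 (17): use full 17 ; 1 doses to go.
Supplier 27 (25): take the remaining 1 ; done.
Supplier F, Supplier V, Supplier M: unused.
Cost = 17×7 + 17×17 + 1×25 = 433.

433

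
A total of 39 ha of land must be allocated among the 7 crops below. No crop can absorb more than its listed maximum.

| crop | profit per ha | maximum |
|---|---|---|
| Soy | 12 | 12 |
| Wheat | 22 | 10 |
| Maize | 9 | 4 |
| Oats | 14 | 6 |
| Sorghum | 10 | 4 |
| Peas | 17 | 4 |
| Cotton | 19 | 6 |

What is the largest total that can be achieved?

640

Order the crops by profit per ha: Wheat 22 > Cotton 19 > Peas 17 > Oats 14 > Soy 12 > Sorghum 10 > Maize 9.
Give Wheat 10 to hit its cap of 10 → 29 left.
Cotton takes 6 to reach its cap of 6 → 23 left.
Peas takes 4 to reach its cap of 4 → 19 left.
Oats: +6 to 6 (cap) → 13 left.
Soy: +12 to 12 (cap) → 1 left.
Only 1 left; Sorghum takes them to reach 1.
Total = 12×12 + 22×10 + 14×6 + 10×1 + 17×4 + 19×6 = 640.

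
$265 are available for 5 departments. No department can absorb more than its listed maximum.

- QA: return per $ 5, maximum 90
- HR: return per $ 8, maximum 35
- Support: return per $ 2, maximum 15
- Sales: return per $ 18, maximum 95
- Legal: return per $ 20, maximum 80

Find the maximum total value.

Rank by return per $: Legal 20 > Sales 18 > HR 8 > QA 5 > Support 2.
Legal: +80 to 80 (cap) → 185 left.
Give Sales 95 to hit its cap of 95 → 90 left.
Give HR 35 to hit its cap of 35 → 55 left.
QA: +55 (room for 90) → 55. Pool exhausted.
Total = 5×55 + 8×35 + 18×95 + 20×80 = 3865.

3865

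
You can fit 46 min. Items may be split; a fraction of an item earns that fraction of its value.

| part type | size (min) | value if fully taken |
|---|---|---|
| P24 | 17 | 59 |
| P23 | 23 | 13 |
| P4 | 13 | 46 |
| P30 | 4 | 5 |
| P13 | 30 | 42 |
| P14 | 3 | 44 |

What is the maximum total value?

Sort by value density: P14 44/3≈14.7, P4 46/13≈3.54, P24 59/17≈3.47, P13 42/30≈1.4, P30 5/4≈1.25, P23 13/23≈0.565.
P14: take in full, 3 min for value 44 → 43 left.
P4: take in full, 13 min for value 46 → 30 left.
All 17 min of P24 fit (value 59) → 13 remain.
Only 13 min remain; take 13/30 of P13 for value 42×13/30 = 18.2.
Total value = 167.2.

167.2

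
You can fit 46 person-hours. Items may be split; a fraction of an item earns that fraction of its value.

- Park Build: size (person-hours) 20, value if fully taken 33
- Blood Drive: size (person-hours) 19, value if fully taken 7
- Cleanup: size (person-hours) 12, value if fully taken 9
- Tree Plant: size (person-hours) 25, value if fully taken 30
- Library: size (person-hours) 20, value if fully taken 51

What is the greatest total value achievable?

Best value per unit of size first: Library 51/20≈2.55, Park Build 33/20≈1.65, Tree Plant 30/25≈1.2, Cleanup 9/12≈0.75, Blood Drive 7/19≈0.368.
All 20 person-hours of Library fit (value 51) ; 26 remain.
Take all of Park Build (20 person-hours, value 33) ; 6 person-hours left.
Only 6 person-hours remain; take 6/25 of Tree Plant for value 30×6/25 = 7.2.
Total value = 91.2.

91.2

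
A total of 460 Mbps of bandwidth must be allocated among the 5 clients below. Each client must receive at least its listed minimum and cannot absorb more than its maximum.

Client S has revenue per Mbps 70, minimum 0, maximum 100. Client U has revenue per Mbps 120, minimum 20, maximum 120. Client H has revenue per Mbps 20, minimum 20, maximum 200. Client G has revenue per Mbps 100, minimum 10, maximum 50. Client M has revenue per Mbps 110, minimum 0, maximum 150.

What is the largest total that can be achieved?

43700

Meeting every minimum uses 0+20+20+10+0 = 50 Mbps, leaving 410.
Rank by revenue per Mbps: Client U 120 > Client M 110 > Client G 100 > Client S 70 > Client H 20.
Client U: +100 to 120 (cap) → 310 left.
Give Client M 150 more to hit its cap of 150 → 160 left.
Client G: +40 to 50 (cap) → 120 left.
Give Client S 100 more to hit its cap of 100 → 20 left.
Only 20 left; Client H takes them to reach 40.
Total = 70×100 + 120×120 + 20×40 + 100×50 + 110×150 = 43700.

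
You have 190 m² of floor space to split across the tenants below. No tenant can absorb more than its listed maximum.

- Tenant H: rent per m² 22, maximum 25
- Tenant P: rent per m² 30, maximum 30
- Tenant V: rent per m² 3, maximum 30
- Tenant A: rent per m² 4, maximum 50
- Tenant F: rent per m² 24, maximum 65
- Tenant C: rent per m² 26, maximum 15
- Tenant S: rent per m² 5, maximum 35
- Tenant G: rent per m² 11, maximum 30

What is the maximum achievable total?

3855

Highest rent per m² first: Tenant P 30 > Tenant C 26 > Tenant F 24 > Tenant H 22 > Tenant G 11 > Tenant S 5 > Tenant A 4 > Tenant V 3.
Tenant P takes 30 to reach its cap of 30 — 160 left.
Give Tenant C 15 to hit its cap of 15 — 145 left.
Tenant F: +65 to 65 (cap) — 80 left.
Give Tenant H 25 to hit its cap of 25 — 55 left.
Give Tenant G 30 to hit its cap of 30 — 25 left.
Only 25 left; Tenant S takes them to reach 25.
Total = 22×25 + 30×30 + 24×65 + 26×15 + 5×25 + 11×30 = 3855.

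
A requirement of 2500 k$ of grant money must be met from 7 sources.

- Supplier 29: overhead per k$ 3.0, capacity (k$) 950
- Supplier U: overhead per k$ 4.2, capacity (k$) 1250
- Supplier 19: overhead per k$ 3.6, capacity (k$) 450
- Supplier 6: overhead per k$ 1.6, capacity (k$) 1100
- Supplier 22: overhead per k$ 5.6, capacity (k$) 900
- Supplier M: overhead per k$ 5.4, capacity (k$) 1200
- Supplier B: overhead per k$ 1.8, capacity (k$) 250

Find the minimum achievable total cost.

5780

Cheapest first:
Supplier 6 (1.6): use full 1100 → 1400 k$ to go.
Supplier B (1.8): use full 250 → 1150 k$ to go.
Supplier 29 (3.0): use full 950 → 200 k$ to go.
Supplier 19 at 3.6: take 200 of its 450 → requirement met.
Supplier U, Supplier M, Supplier 22: unused.
Cost = 1100×1.6 + 250×1.8 + 950×3.0 + 200×3.6 = 5780.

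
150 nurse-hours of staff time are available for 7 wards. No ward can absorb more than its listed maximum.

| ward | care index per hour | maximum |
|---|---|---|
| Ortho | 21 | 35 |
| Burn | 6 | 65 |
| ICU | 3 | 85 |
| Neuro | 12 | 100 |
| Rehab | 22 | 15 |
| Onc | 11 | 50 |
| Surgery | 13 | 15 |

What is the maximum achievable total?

Order the wards by care index per hour: Rehab 22 > Ortho 21 > Surgery 13 > Neuro 12 > Onc 11 > Burn 6 > ICU 3.
Give Rehab 15 to hit its cap of 15 → 135 left.
Give Ortho 35 to hit its cap of 35 → 100 left.
Give Surgery 15 to hit its cap of 15 → 85 left.
Neuro: +85 (room for 100) → 85. Pool exhausted.
Total = 21×35 + 12×85 + 22×15 + 13×15 = 2280.

2280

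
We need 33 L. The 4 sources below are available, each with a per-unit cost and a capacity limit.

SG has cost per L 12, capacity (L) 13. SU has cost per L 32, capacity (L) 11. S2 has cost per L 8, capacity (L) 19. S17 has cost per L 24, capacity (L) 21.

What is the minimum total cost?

332

Cheapest first:
S2 (8): use full 19 ; 14 L to go.
SG (12): use full 13 ; 1 L to go.
S17 at 24: take 1 of its 21 ; requirement met.
SU: unused.
Cost = 19×8 + 13×12 + 1×24 = 332.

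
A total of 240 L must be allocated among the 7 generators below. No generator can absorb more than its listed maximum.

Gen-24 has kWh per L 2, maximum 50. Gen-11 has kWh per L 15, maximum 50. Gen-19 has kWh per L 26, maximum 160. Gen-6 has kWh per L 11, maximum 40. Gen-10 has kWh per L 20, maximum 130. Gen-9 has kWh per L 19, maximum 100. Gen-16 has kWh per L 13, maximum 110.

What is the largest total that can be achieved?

5760

Rank by kWh per L: Gen-19 26 > Gen-10 20 > Gen-9 19 > Gen-11 15 > Gen-16 13 > Gen-6 11 > Gen-24 2.
Give Gen-19 160 to hit its cap of 160 → 80 left.
Only 80 left; Gen-10 takes them to reach 80.
Total = 26×160 + 20×80 = 5760.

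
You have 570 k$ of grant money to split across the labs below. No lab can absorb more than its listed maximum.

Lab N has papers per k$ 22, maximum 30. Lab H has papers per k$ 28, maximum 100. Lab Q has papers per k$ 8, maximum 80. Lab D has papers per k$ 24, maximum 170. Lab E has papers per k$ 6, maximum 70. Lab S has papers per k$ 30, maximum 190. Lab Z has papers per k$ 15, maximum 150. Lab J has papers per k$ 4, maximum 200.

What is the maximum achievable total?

Order the labs by papers per k$: Lab S 30 > Lab H 28 > Lab D 24 > Lab N 22 > Lab Z 15 > Lab Q 8 > Lab E 6 > Lab J 4.
Lab S takes 190 to reach its cap of 190 → 380 left.
Give Lab H 100 to hit its cap of 100 → 280 left.
Lab D takes 170 to reach its cap of 170 → 110 left.
Lab N: +30 to 30 (cap) → 80 left.
Lab Z has room for 150 but only 80 remain, so it gets 80.
Total = 22×30 + 28×100 + 24×170 + 30×190 + 15×80 = 14440.

14440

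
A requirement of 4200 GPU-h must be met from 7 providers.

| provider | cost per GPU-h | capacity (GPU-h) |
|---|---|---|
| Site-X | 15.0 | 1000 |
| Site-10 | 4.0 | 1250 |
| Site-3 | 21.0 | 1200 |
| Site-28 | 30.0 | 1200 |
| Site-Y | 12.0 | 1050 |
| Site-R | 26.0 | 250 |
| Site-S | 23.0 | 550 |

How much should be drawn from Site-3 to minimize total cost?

900

Fill from the cheapest provider first.
Site-10 at 4.0: take all 1250 GPU-h — 2950 still needed.
Site-Y at 12.0: take all 1050 GPU-h — 1900 still needed.
Take 1000 from Site-X at 15.0 — need 900 more.
Site-3 at 21.0: take 900 of its 1200 — requirement met.
Site-S, Site-R, Site-28: unused.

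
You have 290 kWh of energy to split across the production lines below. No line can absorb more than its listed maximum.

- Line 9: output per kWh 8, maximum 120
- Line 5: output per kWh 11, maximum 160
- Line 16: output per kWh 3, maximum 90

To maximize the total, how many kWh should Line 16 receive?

10

Rank by output per kWh: Line 5 11 > Line 9 8 > Line 16 3.
Line 5: +160 to 160 (cap) — 130 left.
Line 9 takes 120 to reach its cap of 120 — 10 left.
Only 10 left; Line 16 takes them to reach 10.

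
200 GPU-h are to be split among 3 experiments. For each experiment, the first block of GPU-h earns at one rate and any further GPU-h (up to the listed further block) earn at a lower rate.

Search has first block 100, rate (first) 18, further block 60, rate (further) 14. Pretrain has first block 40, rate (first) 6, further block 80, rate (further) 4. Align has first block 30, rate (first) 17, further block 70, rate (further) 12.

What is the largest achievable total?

3270

Order all 6 blocks by rate: Search/T1 18 > Align/T1 17 > Search/T2 14 > Align/T2 12 > Pretrain/T1 6 > Pretrain/T2 4.
Search/T1 (18): +100 → 100 left.
Align T1 at 17: fill all 30 → 70 left.
Search/T2 (14): +60 → 10 left.
10 remain; put them into Align T2 at 12.
Total = 18×100 + 17×30 + 14×60 + 12×10 = 3270.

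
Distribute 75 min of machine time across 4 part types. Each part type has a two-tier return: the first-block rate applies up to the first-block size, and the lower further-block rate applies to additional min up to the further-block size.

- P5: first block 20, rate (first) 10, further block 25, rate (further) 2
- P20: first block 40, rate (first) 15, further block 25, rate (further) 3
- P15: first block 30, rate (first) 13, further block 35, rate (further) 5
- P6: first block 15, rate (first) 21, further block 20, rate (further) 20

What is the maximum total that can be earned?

1315

Rank every tier by rate: P6/tier1 21 > P6/tier2 20 > P20/tier1 15 > P15/tier1 13 > P5/tier1 10 > P15/tier2 5 > P20/tier2 3 > P5/tier2 2.
Fill P6 tier1 block (15 at 21) ; 60 left.
P6/tier2 (20): +20 ; 40 left.
P20 tier1 at 15: fill all 40 ; 0 left.
Total = 21×15 + 20×20 + 15×40 = 1315.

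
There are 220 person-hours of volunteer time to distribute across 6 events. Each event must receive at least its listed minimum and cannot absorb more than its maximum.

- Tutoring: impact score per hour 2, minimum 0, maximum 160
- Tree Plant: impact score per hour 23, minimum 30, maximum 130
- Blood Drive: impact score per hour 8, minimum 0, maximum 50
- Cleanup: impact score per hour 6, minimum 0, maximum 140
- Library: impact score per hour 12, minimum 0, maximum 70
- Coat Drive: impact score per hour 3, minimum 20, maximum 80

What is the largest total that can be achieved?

Meeting every minimum uses 0+30+0+0+0+20 = 50 person-hours, leaving 170.
Highest impact score per hour first: Tree Plant 23 > Library 12 > Blood Drive 8 > Cleanup 6 > Coat Drive 3 > Tutoring 2.
Give Tree Plant 100 more to hit its cap of 130 ; 70 left.
Library takes 70 more to reach its cap of 70 ; 0 left.
Total = 23×130 + 12×70 + 3×20 = 3890.

3890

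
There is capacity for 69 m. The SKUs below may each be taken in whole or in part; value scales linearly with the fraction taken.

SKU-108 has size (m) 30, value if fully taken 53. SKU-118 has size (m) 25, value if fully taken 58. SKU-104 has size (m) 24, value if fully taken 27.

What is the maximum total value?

126.75

Rank by value-to-size ratio: SKU-118 58/25≈2.32, SKU-108 53/30≈1.77, SKU-104 27/24≈1.12.
Take all of SKU-118 (25 m, value 58) ; 44 m left.
All 30 m of SKU-108 fit (value 53) ; 14 remain.
Only 14 m remain; take 14/24 of SKU-104 for value 27×14/24 = 15.75.
Total value = 126.75.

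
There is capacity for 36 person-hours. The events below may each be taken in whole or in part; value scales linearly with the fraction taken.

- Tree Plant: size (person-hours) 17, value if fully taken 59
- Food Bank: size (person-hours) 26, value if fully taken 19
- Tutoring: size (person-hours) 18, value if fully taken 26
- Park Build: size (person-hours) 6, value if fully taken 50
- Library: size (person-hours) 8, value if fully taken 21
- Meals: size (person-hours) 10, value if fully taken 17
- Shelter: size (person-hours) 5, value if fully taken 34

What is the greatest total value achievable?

164

Sort by value density: Park Build 50/6≈8.33, Shelter 34/5≈6.8, Tree Plant 59/17≈3.47, Library 21/8≈2.62, Meals 17/10≈1.7, Tutoring 26/18≈1.44, Food Bank 19/26≈0.731.
Take all of Park Build (6 person-hours, value 50) → 30 person-hours left.
Take all of Shelter (5 person-hours, value 34) → 25 person-hours left.
Tree Plant: take in full, 17 person-hours for value 59 → 8 left.
Take all of Library (8 person-hours, value 21) → 0 person-hours left.
Total value = 164.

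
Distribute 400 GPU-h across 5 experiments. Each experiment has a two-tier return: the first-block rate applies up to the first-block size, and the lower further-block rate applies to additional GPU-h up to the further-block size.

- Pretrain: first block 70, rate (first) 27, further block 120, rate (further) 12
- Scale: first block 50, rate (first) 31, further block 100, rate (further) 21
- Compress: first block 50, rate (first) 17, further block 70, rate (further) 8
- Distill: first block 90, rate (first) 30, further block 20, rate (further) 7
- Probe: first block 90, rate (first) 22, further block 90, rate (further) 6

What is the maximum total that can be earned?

Order all 10 blocks by rate: Scale/T1 31 > Distill/T1 30 > Pretrain/T1 27 > Probe/T1 22 > Scale/T2 21 > Compress/T1 17 > Pretrain/T2 12 > Compress/T2 8 > Distill/T2 7 > Probe/T2 6.
Scale T1 at 31: fill all 50 ; 350 left.
Fill Distill T1 block (90 at 30) ; 260 left.
Fill Pretrain T1 block (70 at 27) ; 190 left.
Fill Probe T1 block (90 at 22) ; 100 left.
Scale/T2 (21): +100 ; 0 left.
Total = 31×50 + 30×90 + 27×70 + 22×90 + 21×100 = 10220.

10220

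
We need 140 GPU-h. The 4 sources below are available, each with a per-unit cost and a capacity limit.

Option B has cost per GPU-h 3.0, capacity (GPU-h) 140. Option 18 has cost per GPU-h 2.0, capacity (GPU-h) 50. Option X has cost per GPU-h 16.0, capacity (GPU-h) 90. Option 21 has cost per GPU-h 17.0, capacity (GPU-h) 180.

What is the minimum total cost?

Fill from the cheapest source first.
Option 18 at 2.0: take all 50 GPU-h ; 90 still needed.
Option B (3.0): take the remaining 90 ; done.
Option X, Option 21: unused.
Cost = 50×2.0 + 90×3.0 = 370.

370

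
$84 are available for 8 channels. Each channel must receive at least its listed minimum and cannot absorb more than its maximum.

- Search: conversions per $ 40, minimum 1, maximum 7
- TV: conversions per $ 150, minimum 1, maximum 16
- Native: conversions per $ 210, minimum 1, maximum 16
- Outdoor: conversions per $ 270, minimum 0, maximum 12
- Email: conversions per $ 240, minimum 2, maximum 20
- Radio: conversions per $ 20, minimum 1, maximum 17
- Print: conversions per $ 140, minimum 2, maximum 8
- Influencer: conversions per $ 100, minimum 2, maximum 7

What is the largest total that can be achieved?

15800

Meeting every minimum uses 1+1+1+0+2+1+2+2 = 10 $, leaving 74.
Rank by conversions per $: Outdoor 270 > Email 240 > Native 210 > TV 150 > Print 140 > Influencer 100 > Search 40 > Radio 20.
Outdoor: +12 to 12 (cap) ; 62 left.
Give Email 18 more to hit its cap of 20 ; 44 left.
Give Native 15 more to hit its cap of 16 ; 29 left.
TV takes 15 more to reach its cap of 16 ; 14 left.
Give Print 6 more to hit its cap of 8 ; 8 left.
Give Influencer 5 more to hit its cap of 7 ; 3 left.
Search: +3 (room for 6) → 4. Pool exhausted.
Total = 40×4 + 150×16 + 210×16 + 270×12 + 240×20 + 20×1 + 140×8 + 100×7 = 15800.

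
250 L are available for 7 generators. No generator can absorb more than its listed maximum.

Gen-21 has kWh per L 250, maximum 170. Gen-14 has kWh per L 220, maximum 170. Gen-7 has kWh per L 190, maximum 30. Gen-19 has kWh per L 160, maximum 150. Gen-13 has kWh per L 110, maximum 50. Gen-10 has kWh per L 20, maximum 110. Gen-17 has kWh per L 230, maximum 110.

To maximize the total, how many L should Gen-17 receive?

80

Highest kWh per L first: Gen-21 250 > Gen-17 230 > Gen-14 220 > Gen-7 190 > Gen-19 160 > Gen-13 110 > Gen-10 20.
Gen-21 takes 170 to reach its cap of 170 → 80 left.
Only 80 left; Gen-17 takes them to reach 80.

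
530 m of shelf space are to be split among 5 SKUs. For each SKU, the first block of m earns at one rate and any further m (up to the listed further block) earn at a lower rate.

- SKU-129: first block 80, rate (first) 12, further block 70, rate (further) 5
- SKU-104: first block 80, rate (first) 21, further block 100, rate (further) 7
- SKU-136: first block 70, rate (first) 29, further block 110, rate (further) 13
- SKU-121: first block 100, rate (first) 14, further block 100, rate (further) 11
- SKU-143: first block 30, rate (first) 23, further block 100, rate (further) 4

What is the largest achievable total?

8850

Order all 10 blocks by rate: SKU-136/tier1 29 > SKU-143/tier1 23 > SKU-104/tier1 21 > SKU-121/tier1 14 > SKU-136/tier2 13 > SKU-129/tier1 12 > SKU-121/tier2 11 > SKU-104/tier2 7 > SKU-129/tier2 5 > SKU-143/tier2 4.
SKU-136/tier1 (29): +70 → 460 left.
SKU-143/tier1 (23): +30 → 430 left.
SKU-104/tier1 (21): +80 → 350 left.
SKU-121/tier1 (14): +100 → 250 left.
Fill SKU-136 tier2 block (110 at 13) → 140 left.
SKU-129 tier1 at 12: fill all 80 → 60 left.
60 remain; put them into SKU-121 tier2 at 11.
Total = 29×70 + 23×30 + 21×80 + 14×100 + 13×110 + 12×80 + 11×60 = 8850.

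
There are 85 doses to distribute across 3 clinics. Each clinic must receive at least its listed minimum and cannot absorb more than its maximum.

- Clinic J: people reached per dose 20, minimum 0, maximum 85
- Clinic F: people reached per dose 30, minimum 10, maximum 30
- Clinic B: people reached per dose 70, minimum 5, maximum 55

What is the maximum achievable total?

Meeting every minimum uses 0+10+5 = 15 doses, leaving 70.
Order the clinics by people reached per dose: Clinic B 70 > Clinic F 30 > Clinic J 20.
Clinic B: +50 to 55 (cap) ; 20 left.
Give Clinic F 20 more to hit its cap of 30 ; 0 left.
Total = 30×30 + 70×55 = 4750.

4750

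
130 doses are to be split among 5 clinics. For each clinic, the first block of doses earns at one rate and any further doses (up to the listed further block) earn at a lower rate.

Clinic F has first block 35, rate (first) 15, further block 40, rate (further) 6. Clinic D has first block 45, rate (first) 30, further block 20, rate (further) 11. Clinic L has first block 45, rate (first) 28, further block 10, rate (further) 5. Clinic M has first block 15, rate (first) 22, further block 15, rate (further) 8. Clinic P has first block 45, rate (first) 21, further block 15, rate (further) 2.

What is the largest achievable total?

Treat each block as its own option and order by rate: Clinic D/T1 30 > Clinic L/T1 28 > Clinic M/T1 22 > Clinic P/T1 21 > Clinic F/T1 15 > Clinic D/T2 11 > Clinic M/T2 8 > Clinic F/T2 6 > Clinic L/T2 5 > Clinic P/T2 2.
Clinic D T1 at 30: fill all 45 ; 85 left.
Clinic L/T1 (28): +45 ; 40 left.
Fill Clinic M T1 block (15 at 22) ; 25 left.
Clinic P T1 at 21: only 25 left, fill 25.
Total = 30×45 + 28×45 + 22×15 + 21×25 = 3465.

3465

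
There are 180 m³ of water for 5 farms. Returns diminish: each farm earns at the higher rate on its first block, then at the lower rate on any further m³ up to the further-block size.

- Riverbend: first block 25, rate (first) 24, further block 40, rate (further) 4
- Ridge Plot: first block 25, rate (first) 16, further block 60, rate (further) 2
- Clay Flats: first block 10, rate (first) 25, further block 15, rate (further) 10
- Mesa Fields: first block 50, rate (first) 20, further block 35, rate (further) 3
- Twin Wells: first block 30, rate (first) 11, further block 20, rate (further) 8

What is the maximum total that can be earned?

2910

Order all 10 blocks by rate: Clay Flats/tier1 25 > Riverbend/tier1 24 > Mesa Fields/tier1 20 > Ridge Plot/tier1 16 > Twin Wells/tier1 11 > Clay Flats/tier2 10 > Twin Wells/tier2 8 > Riverbend/tier2 4 > Mesa Fields/tier2 3 > Ridge Plot/tier2 2.
Clay Flats tier1 at 25: fill all 10 — 170 left.
Fill Riverbend tier1 block (25 at 24) — 145 left.
Fill Mesa Fields tier1 block (50 at 20) — 95 left.
Fill Ridge Plot tier1 block (25 at 16) — 70 left.
Fill Twin Wells tier1 block (30 at 11) — 40 left.
Fill Clay Flats tier2 block (15 at 10) — 25 left.
Twin Wells tier2 at 8: fill all 20 — 5 left.
Riverbend tier2 at 4: only 5 left, fill 5.
Total = 25×10 + 24×25 + 20×50 + 16×25 + 11×30 + 10×15 + 8×20 + 4×5 = 2910.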